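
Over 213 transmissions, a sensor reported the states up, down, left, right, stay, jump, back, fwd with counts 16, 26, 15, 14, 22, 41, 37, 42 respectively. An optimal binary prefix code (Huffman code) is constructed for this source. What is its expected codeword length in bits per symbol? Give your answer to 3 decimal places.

Probabilities are the counts divided by 213.
Repeatedly combine the two least-probable nodes; the expected code length is the sum of the merged weights.
merge 14/213 + 5/71 → 29/213
merge 16/213 + 22/213 → 38/213
merge 26/213 + 29/213 → 55/213
merge 37/213 + 38/213 → 25/71
merge 41/213 + 14/71 → 83/213
merge 55/213 + 25/71 → 130/213
merge 83/213 + 130/213 → 1
L = 29/213 + 38/213 + 55/213 + 25/71 + 83/213 + 130/213 + 1 = 623/213 ≈ 2.925 bits/symbol.

2.925 bits/symbol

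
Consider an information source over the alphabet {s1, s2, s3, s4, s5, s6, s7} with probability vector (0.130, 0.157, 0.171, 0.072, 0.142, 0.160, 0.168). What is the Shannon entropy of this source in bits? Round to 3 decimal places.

2.766 bits

H = −Σ pᵢ log₂ pᵢ.
−0.130·log₂(0.130) = 0.3826
−0.157·log₂(0.157) = 0.4194
−0.171·log₂(0.171) = 0.4357
−0.072·log₂(0.072) = 0.2733
−0.142·log₂(0.142) = 0.3999
−0.160·log₂(0.160) = 0.4230
−0.168·log₂(0.168) = 0.4323
Sum ≈ 2.7663 → 2.766 bits.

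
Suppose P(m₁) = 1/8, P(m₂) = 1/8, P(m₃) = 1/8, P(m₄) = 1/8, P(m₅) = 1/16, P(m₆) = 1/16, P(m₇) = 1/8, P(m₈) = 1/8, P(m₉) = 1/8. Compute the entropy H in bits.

Each probability is a power of 1/2, so log₂(1/p) is an integer.
H = Σ p·log₂(1/p) = 1/8·3 + 1/8·3 + 1/8·3 + 1/8·3 + 1/16·4 + 1/16·4 + 1/8·3 + 1/8·3 + 1/8·3 = 3.125 bits.

3.125 bits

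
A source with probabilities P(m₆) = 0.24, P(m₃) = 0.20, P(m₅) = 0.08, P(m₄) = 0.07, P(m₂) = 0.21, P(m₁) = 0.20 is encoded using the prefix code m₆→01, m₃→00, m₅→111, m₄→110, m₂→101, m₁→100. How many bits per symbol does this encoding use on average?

2.56 bits/symbol

L̄ = Σ pᵢ·ℓᵢ = 0.24·2 + 0.20·2 + 0.08·3 + 0.07·3 + 0.21·3 + 0.20·3 = 2.56 bits/symbol.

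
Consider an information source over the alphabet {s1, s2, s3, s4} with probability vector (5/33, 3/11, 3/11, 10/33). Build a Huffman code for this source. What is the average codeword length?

2 bits/symbol

Repeatedly combine the two least-probable nodes; the expected code length is the sum of the merged weights.
merge 5/33 + 3/11 → 14/33
merge 3/11 + 10/33 → 19/33
merge 14/33 + 19/33 → 1
L = 14/33 + 19/33 + 1 = 2 bits/symbol.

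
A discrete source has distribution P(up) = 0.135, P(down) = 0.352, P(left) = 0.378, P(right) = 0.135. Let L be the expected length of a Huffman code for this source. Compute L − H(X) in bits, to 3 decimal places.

Entropy H = −Σ p log₂ p ≈ 1.8408 bits.
Huffman merges: 27/200+27/200→27/100; 27/100+44/125→311/500; 189/500+311/500→1. L = 473/250 ≈ 1.8920.
L − H = 1.8920 − 1.8408 = 0.051 bits.

0.051 bits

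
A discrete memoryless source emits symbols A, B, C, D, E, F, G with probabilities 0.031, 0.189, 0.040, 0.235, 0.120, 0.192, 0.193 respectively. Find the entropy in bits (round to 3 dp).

H = −Σ pᵢ log₂ pᵢ.
−0.031·log₂(0.031) = 0.1554
−0.189·log₂(0.189) = 0.4543
−0.040·log₂(0.040) = 0.1858
−0.235·log₂(0.235) = 0.4910
−0.120·log₂(0.120) = 0.3671
−0.192·log₂(0.192) = 0.4571
−0.193·log₂(0.193) = 0.4581
Sum ≈ 2.5686 → 2.569 bits.

2.569 bits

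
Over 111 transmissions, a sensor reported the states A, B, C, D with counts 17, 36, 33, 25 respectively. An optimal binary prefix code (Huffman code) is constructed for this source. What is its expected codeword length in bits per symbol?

Probabilities are the counts divided by 111.
Repeatedly combine the two least-probable nodes; the expected code length is the sum of the merged weights.
merge 17/111 + 25/111 → 14/37
merge 11/37 + 12/37 → 23/37
merge 14/37 + 23/37 → 1
L = 14/37 + 23/37 + 1 = 2 bits/symbol.

2 bits/symbol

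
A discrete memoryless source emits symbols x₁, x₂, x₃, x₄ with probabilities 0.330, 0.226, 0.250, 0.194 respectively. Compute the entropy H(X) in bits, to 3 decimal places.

1.972 bits

H = −Σ pᵢ log₂ pᵢ.
−0.330·log₂(0.330) = 0.5278
−0.226·log₂(0.226) = 0.4849
−0.250·log₂(0.250) = 0.5000
−0.194·log₂(0.194) = 0.4590
Sum ≈ 1.9717 → 1.972 bits.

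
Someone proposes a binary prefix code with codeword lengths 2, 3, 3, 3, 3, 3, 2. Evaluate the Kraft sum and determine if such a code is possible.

1.125; no

With common denominator 2^3 = 8: Σ 2^(−ℓᵢ) = 2/8 + 1/8 + 1/8 + 1/8 + 1/8 + 1/8 + 2/8 = 9/8 = 1.125.
Kraft's inequality requires Σ ≤ 1; here Σ = 1.125 > 1, so no such prefix code exists.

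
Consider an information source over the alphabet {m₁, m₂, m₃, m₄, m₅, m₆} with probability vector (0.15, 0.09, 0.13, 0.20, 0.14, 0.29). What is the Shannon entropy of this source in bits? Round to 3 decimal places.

2.485 bits

H = −Σ pᵢ log₂ pᵢ.
−0.15·log₂(0.15) = 0.4105
−0.09·log₂(0.09) = 0.3127
−0.13·log₂(0.13) = 0.3826
−0.20·log₂(0.20) = 0.4644
−0.14·log₂(0.14) = 0.3971
−0.29·log₂(0.29) = 0.5179
Sum ≈ 2.4852 → 2.485 bits.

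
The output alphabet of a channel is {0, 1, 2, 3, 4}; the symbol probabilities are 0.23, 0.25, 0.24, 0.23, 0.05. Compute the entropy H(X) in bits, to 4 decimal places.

H = −Σ pᵢ log₂ pᵢ.
−0.23·log₂(0.23) = 0.4877
−0.25·log₂(0.25) = 0.5000
−0.24·log₂(0.24) = 0.4941
−0.23·log₂(0.23) = 0.4877
−0.05·log₂(0.05) = 0.2161
Sum ≈ 2.1856 → 2.1856 bits.

2.1856 bits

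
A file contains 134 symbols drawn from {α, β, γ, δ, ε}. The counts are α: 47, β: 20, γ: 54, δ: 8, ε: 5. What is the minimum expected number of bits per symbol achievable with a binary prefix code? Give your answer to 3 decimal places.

1.940 bits/symbol

Probabilities are the counts divided by 134.
Repeatedly combine the two least-probable nodes; the expected code length is the sum of the merged weights.
merge 5/134 + 4/67 → 13/134
merge 13/134 + 10/67 → 33/134
merge 33/134 + 47/134 → 40/67
merge 27/67 + 40/67 → 1
L = 13/134 + 33/134 + 40/67 + 1 = 130/67 ≈ 1.940 bits/symbol.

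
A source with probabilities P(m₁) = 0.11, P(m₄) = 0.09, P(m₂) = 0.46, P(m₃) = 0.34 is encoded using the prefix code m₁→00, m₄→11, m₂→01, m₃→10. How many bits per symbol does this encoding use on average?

L̄ = Σ pᵢ·ℓᵢ = 0.11·2 + 0.09·2 + 0.46·2 + 0.34·2 = 2 bits/symbol.

2 bits/symbol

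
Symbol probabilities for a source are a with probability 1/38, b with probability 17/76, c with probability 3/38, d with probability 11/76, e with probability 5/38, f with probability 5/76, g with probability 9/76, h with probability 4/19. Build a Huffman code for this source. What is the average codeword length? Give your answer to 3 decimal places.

Repeatedly combine the two least-probable nodes; the expected code length is the sum of the merged weights.
merge 1/38 + 5/76 → 7/76
merge 3/38 + 7/76 → 13/76
merge 9/76 + 5/38 → 1/4
merge 11/76 + 13/76 → 6/19
merge 4/19 + 17/76 → 33/76
merge 1/4 + 6/19 → 43/76
merge 33/76 + 43/76 → 1
L = 7/76 + 13/76 + 1/4 + 6/19 + 33/76 + 43/76 + 1 = 215/76 ≈ 2.829 bits/symbol.

2.829 bits/symbol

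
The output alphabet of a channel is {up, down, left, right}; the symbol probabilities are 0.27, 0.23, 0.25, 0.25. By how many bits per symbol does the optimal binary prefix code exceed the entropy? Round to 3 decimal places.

0.002 bits

Entropy H = −Σ p log₂ p ≈ 1.9977 bits.
Huffman merges: 23/100+1/4→12/25; 1/4+27/100→13/25; 12/25+13/25→1. L = 2 ≈ 2.0000.
L − H = 2.0000 − 1.9977 = 0.002 bits.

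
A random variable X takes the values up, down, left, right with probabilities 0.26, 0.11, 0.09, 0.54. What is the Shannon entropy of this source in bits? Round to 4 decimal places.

1.6483 bits

H = −Σ pᵢ log₂ pᵢ.
−0.26·log₂(0.26) = 0.5053
−0.11·log₂(0.11) = 0.3503
−0.09·log₂(0.09) = 0.3127
−0.54·log₂(0.54) = 0.4800
Sum ≈ 1.6483 → 1.6483 bits.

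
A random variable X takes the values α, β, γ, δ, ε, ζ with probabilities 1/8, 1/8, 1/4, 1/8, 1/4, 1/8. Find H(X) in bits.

2.5 bits

Each probability is a power of 1/2, so log₂(1/p) is an integer.
H = Σ p·log₂(1/p) = 1/8·3 + 1/8·3 + 1/4·2 + 1/8·3 + 1/4·2 + 1/8·3 = 2.5 bits.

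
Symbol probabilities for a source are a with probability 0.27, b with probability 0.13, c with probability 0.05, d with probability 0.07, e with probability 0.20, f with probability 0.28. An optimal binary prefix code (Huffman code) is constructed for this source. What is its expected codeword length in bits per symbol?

Repeatedly combine the two least-probable nodes; the expected code length is the sum of the merged weights.
merge 1/20 + 7/100 → 3/25
merge 3/25 + 13/100 → 1/4
merge 1/5 + 1/4 → 9/20
merge 27/100 + 7/25 → 11/20
merge 9/20 + 11/20 → 1
L = 3/25 + 1/4 + 9/20 + 11/20 + 1 = 237/100 = 2.37 bits/symbol.

2.37 bits/symbol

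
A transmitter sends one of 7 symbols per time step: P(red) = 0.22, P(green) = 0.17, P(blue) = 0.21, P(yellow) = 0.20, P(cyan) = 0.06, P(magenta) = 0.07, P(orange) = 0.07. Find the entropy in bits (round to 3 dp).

H = −Σ pᵢ log₂ pᵢ.
−0.22·log₂(0.22) = 0.4806
−0.17·log₂(0.17) = 0.4346
−0.21·log₂(0.21) = 0.4728
−0.20·log₂(0.20) = 0.4644
−0.06·log₂(0.06) = 0.2435
−0.07·log₂(0.07) = 0.2686
−0.07·log₂(0.07) = 0.2686
Sum ≈ 2.6330 → 2.633 bits.

2.633 bits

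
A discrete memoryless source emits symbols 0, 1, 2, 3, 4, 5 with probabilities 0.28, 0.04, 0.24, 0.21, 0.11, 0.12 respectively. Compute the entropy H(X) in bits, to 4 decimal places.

H = −Σ pᵢ log₂ pᵢ.
−0.28·log₂(0.28) = 0.5142
−0.04·log₂(0.04) = 0.1858
−0.24·log₂(0.24) = 0.4941
−0.21·log₂(0.21) = 0.4728
−0.11·log₂(0.11) = 0.3503
−0.12·log₂(0.12) = 0.3671
Sum ≈ 2.3843 → 2.3843 bits.

2.3843 bits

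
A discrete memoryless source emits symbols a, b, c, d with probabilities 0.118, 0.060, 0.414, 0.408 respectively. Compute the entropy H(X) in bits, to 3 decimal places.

1.662 bits

H = −Σ pᵢ log₂ pᵢ.
−0.118·log₂(0.118) = 0.3638
−0.060·log₂(0.060) = 0.2435
−0.414·log₂(0.414) = 0.5267
−0.408·log₂(0.408) = 0.5277
Sum ≈ 1.6618 → 1.662 bits.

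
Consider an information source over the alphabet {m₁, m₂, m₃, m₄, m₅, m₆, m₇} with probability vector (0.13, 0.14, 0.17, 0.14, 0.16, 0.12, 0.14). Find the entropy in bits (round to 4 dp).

2.7986 bits

H = −Σ pᵢ log₂ pᵢ.
−0.13·log₂(0.13) = 0.3826
−0.14·log₂(0.14) = 0.3971
−0.17·log₂(0.17) = 0.4346
−0.14·log₂(0.14) = 0.3971
−0.16·log₂(0.16) = 0.4230
−0.12·log₂(0.12) = 0.3671
−0.14·log₂(0.14) = 0.3971
Sum ≈ 2.7986 → 2.7986 bits.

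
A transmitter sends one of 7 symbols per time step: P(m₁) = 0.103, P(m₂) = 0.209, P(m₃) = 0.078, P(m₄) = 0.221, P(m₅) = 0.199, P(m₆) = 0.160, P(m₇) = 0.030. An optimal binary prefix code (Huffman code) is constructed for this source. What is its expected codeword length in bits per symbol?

Repeatedly combine the two least-probable nodes; the expected code length is the sum of the merged weights.
merge 3/100 + 39/500 → 27/250
merge 103/1000 + 27/250 → 211/1000
merge 4/25 + 199/1000 → 359/1000
merge 209/1000 + 211/1000 → 21/50
merge 221/1000 + 359/1000 → 29/50
merge 21/50 + 29/50 → 1
L = 27/250 + 211/1000 + 359/1000 + 21/50 + 29/50 + 1 = 1339/500 = 2.678 bits/symbol.

2.678 bits/symbol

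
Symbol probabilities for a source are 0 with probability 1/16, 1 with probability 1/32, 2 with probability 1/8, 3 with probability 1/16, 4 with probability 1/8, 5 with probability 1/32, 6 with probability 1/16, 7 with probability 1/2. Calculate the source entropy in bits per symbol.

2.3125 bits

Each probability is a power of 1/2, so log₂(1/p) is an integer.
H = Σ p·log₂(1/p) = 1/16·4 + 1/32·5 + 1/8·3 + 1/16·4 + 1/8·3 + 1/32·5 + 1/16·4 + 1/2·1 = 2.3125 bits.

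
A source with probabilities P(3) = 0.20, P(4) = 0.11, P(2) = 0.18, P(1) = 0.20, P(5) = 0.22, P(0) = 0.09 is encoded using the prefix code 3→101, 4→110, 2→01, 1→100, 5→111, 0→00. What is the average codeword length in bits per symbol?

2.73 bits/symbol

L̄ = Σ pᵢ·ℓᵢ = 0.20·3 + 0.11·3 + 0.18·2 + 0.20·3 + 0.22·3 + 0.09·2 = 2.73 bits/symbol.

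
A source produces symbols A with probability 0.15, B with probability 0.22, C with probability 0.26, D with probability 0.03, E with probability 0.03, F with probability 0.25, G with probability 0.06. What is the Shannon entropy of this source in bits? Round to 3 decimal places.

H = −Σ pᵢ log₂ pᵢ.
−0.15·log₂(0.15) = 0.4105
−0.22·log₂(0.22) = 0.4806
−0.26·log₂(0.26) = 0.5053
−0.03·log₂(0.03) = 0.1518
−0.03·log₂(0.03) = 0.1518
−0.25·log₂(0.25) = 0.5000
−0.06·log₂(0.06) = 0.2435
Sum ≈ 2.4435 → 2.443 bits.

2.443 bits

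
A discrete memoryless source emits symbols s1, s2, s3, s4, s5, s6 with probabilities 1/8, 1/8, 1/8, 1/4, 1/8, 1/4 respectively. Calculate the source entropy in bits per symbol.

Each probability is a power of 1/2, so log₂(1/p) is an integer.
H = Σ p·log₂(1/p) = 1/8·3 + 1/8·3 + 1/8·3 + 1/4·2 + 1/8·3 + 1/4·2 = 2.5 bits.

2.5 bits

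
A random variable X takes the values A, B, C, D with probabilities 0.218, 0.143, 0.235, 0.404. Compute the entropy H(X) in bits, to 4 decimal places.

H = −Σ pᵢ log₂ pᵢ.
−0.218·log₂(0.218) = 0.4791
−0.143·log₂(0.143) = 0.4012
−0.235·log₂(0.235) = 0.4910
−0.404·log₂(0.404) = 0.5283
Sum ≈ 1.8996 → 1.8996 bits.

1.8996 bits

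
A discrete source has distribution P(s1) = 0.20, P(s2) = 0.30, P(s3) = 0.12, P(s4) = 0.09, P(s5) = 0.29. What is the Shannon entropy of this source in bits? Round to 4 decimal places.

H = −Σ pᵢ log₂ pᵢ.
−0.20·log₂(0.20) = 0.4644
−0.30·log₂(0.30) = 0.5211
−0.12·log₂(0.12) = 0.3671
−0.09·log₂(0.09) = 0.3127
−0.29·log₂(0.29) = 0.5179
Sum ≈ 2.1831 → 2.1831 bits.

2.1831 bits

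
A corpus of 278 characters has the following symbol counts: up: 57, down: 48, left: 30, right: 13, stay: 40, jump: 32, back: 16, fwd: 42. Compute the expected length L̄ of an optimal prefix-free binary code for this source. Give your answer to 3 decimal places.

Probabilities are the counts divided by 278.
Repeatedly combine the two least-probable nodes; the expected code length is the sum of the merged weights.
merge 13/278 + 8/139 → 29/278
merge 29/278 + 15/139 → 59/278
merge 16/139 + 20/139 → 36/139
merge 21/139 + 24/139 → 45/139
merge 57/278 + 59/278 → 58/139
merge 36/139 + 45/139 → 81/139
merge 58/139 + 81/139 → 1
L = 29/278 + 59/278 + 36/139 + 45/139 + 58/139 + 81/139 + 1 = 403/139 ≈ 2.899 bits/symbol.

2.899 bits/symbol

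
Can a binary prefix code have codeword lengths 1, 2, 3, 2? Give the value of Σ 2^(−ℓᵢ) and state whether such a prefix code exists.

With common denominator 2^3 = 8: Σ 2^(−ℓᵢ) = 4/8 + 2/8 + 1/8 + 2/8 = 9/8 = 1.125.
Kraft's inequality requires Σ ≤ 1; here Σ = 1.125 > 1, so no such prefix code exists.

1.125; no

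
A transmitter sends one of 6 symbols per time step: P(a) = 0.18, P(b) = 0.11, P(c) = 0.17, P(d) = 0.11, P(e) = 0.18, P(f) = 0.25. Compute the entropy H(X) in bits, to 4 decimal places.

2.5258 bits

H = −Σ pᵢ log₂ pᵢ.
−0.18·log₂(0.18) = 0.4453
−0.11·log₂(0.11) = 0.3503
−0.17·log₂(0.17) = 0.4346
−0.11·log₂(0.11) = 0.3503
−0.18·log₂(0.18) = 0.4453
−0.25·log₂(0.25) = 0.5000
Sum ≈ 2.5258 → 2.5258 bits.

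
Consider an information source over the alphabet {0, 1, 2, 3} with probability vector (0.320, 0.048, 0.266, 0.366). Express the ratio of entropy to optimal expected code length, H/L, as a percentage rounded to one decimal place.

91.1%

Entropy H = −Σ p log₂ p ≈ 1.7752 bits.
Huffman merges: 6/125+133/500→157/500; 157/500+8/25→317/500; 183/500+317/500→1. L = 487/250 ≈ 1.9480.
Efficiency = H/L = 1.7752/1.9480 = 91.1%.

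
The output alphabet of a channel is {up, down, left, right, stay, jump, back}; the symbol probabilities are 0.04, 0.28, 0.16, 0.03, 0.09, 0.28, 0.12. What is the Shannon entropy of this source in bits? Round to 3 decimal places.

H = −Σ pᵢ log₂ pᵢ.
−0.04·log₂(0.04) = 0.1858
−0.28·log₂(0.28) = 0.5142
−0.16·log₂(0.16) = 0.4230
−0.03·log₂(0.03) = 0.1518
−0.09·log₂(0.09) = 0.3127
−0.28·log₂(0.28) = 0.5142
−0.12·log₂(0.12) = 0.3671
Sum ≈ 2.4687 → 2.469 bits.

2.469 bits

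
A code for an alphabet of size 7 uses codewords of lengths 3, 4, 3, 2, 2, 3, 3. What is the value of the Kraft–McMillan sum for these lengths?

With common denominator 2^4 = 16: Σ 2^(−ℓᵢ) = 2/16 + 1/16 + 2/16 + 4/16 + 4/16 + 2/16 + 2/16 = 17/16 = 1.0625.

1.0625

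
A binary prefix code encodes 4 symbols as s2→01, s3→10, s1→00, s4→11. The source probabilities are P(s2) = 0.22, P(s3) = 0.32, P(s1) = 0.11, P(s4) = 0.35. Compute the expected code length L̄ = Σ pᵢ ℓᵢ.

2 bits/symbol

L̄ = Σ pᵢ·ℓᵢ = 0.22·2 + 0.32·2 + 0.11·2 + 0.35·2 = 2 bits/symbol.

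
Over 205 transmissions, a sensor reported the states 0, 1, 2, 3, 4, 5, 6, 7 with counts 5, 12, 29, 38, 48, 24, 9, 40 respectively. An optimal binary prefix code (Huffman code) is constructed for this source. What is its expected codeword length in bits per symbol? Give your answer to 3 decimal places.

Probabilities are the counts divided by 205.
Repeatedly combine the two least-probable nodes; the expected code length is the sum of the merged weights.
merge 1/41 + 9/205 → 14/205
merge 12/205 + 14/205 → 26/205
merge 24/205 + 26/205 → 10/41
merge 29/205 + 38/205 → 67/205
merge 8/41 + 48/205 → 88/205
merge 10/41 + 67/205 → 117/205
merge 88/205 + 117/205 → 1
L = 14/205 + 26/205 + 10/41 + 67/205 + 88/205 + 117/205 + 1 = 567/205 ≈ 2.766 bits/symbol.

2.766 bits/symbol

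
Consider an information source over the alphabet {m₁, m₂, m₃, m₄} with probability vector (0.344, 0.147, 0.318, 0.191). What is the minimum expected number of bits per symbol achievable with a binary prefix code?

Repeatedly combine the two least-probable nodes; the expected code length is the sum of the merged weights.
merge 147/1000 + 191/1000 → 169/500
merge 159/500 + 169/500 → 82/125
merge 43/125 + 82/125 → 1
L = 169/500 + 82/125 + 1 = 997/500 = 1.994 bits/symbol.

1.994 bits/symbol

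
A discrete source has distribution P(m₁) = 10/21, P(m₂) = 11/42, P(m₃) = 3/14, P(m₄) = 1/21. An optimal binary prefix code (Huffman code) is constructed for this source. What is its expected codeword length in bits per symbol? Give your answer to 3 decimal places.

Repeatedly combine the two least-probable nodes; the expected code length is the sum of the merged weights.
merge 1/21 + 3/14 → 11/42
merge 11/42 + 11/42 → 11/21
merge 10/21 + 11/21 → 1
L = 11/42 + 11/21 + 1 = 25/14 ≈ 1.786 bits/symbol.

1.786 bits/symbol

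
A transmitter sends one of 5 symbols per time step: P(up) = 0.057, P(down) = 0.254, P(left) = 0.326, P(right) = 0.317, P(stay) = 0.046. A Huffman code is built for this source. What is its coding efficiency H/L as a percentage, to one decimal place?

94.8%

Entropy H = −Σ p log₂ p ≈ 1.9947 bits.
Huffman merges: 23/500+57/1000→103/1000; 103/1000+127/500→357/1000; 317/1000+163/500→643/1000; 357/1000+643/1000→1. L = 2103/1000 ≈ 2.1030.
Efficiency = H/L = 1.9947/2.1030 = 94.8%.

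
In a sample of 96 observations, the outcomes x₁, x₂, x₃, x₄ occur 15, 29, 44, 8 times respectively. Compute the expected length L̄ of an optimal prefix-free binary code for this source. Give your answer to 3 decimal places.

Probabilities are the counts divided by 96.
Repeatedly combine the two least-probable nodes; the expected code length is the sum of the merged weights.
merge 1/12 + 5/32 → 23/96
merge 23/96 + 29/96 → 13/24
merge 11/24 + 13/24 → 1
L = 23/96 + 13/24 + 1 = 57/32 ≈ 1.781 bits/symbol.

1.781 bits/symbol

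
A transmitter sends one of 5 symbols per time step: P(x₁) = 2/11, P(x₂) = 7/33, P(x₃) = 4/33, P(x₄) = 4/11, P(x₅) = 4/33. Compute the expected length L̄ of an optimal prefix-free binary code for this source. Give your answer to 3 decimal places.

Repeatedly combine the two least-probable nodes; the expected code length is the sum of the merged weights.
merge 4/33 + 4/33 → 8/33
merge 2/11 + 7/33 → 13/33
merge 8/33 + 4/11 → 20/33
merge 13/33 + 20/33 → 1
L = 8/33 + 13/33 + 20/33 + 1 = 74/33 ≈ 2.242 bits/symbol.

2.242 bits/symbol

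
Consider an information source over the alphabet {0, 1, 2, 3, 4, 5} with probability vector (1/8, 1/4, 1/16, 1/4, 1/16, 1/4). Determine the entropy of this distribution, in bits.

Each probability is a power of 1/2, so log₂(1/p) is an integer.
H = Σ p·log₂(1/p) = 1/8·3 + 1/4·2 + 1/16·4 + 1/4·2 + 1/16·4 + 1/4·2 = 2.375 bits.

2.375 bits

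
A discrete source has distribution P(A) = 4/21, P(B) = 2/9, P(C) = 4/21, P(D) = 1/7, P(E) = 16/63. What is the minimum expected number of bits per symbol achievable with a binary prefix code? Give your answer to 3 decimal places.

2.333 bits/symbol

Repeatedly combine the two least-probable nodes; the expected code length is the sum of the merged weights.
merge 1/7 + 4/21 → 1/3
merge 4/21 + 2/9 → 26/63
merge 16/63 + 1/3 → 37/63
merge 26/63 + 37/63 → 1
L = 1/3 + 26/63 + 37/63 + 1 = 7/3 ≈ 2.333 bits/symbol.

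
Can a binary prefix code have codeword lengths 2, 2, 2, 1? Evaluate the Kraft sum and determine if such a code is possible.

1.25; no

With common denominator 2^2 = 4: Σ 2^(−ℓᵢ) = 1/4 + 1/4 + 1/4 + 2/4 = 5/4 = 1.25.
Kraft's inequality requires Σ ≤ 1; here Σ = 1.25 > 1, so no such prefix code exists.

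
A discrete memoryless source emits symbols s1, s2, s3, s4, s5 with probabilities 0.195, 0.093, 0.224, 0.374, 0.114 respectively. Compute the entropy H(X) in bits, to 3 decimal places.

H = −Σ pᵢ log₂ pᵢ.
−0.195·log₂(0.195) = 0.4599
−0.093·log₂(0.093) = 0.3187
−0.224·log₂(0.224) = 0.4835
−0.374·log₂(0.374) = 0.5307
−0.114·log₂(0.114) = 0.3571
Sum ≈ 2.1499 → 2.150 bits.

2.150 bits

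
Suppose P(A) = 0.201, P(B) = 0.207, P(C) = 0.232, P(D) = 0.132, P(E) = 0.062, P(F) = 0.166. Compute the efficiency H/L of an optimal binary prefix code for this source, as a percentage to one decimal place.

97.5%

Entropy H = −Σ p log₂ p ≈ 2.4890 bits.
Huffman merges: 31/500+33/250→97/500; 83/500+97/500→9/25; 201/1000+207/1000→51/125; 29/125+9/25→74/125; 51/125+74/125→1. L = 1277/500 ≈ 2.5540.
Efficiency = H/L = 2.4890/2.5540 = 97.5%.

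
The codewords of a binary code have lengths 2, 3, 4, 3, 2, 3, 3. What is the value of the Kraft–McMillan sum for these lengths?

With common denominator 2^4 = 16: Σ 2^(−ℓᵢ) = 4/16 + 2/16 + 1/16 + 2/16 + 4/16 + 2/16 + 2/16 = 17/16 = 1.0625.

1.0625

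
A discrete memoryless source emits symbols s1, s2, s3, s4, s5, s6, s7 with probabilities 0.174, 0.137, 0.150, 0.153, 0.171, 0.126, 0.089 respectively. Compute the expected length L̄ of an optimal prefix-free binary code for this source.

Repeatedly combine the two least-probable nodes; the expected code length is the sum of the merged weights.
merge 89/1000 + 63/500 → 43/200
merge 137/1000 + 3/20 → 287/1000
merge 153/1000 + 171/1000 → 81/250
merge 87/500 + 43/200 → 389/1000
merge 287/1000 + 81/250 → 611/1000
merge 389/1000 + 611/1000 → 1
L = 43/200 + 287/1000 + 81/250 + 389/1000 + 611/1000 + 1 = 1413/500 = 2.826 bits/symbol.

2.826 bits/symbol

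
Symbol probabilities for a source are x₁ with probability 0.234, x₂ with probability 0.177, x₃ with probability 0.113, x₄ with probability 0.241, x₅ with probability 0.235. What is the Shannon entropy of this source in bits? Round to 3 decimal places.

H = −Σ pᵢ log₂ pᵢ.
−0.234·log₂(0.234) = 0.4903
−0.177·log₂(0.177) = 0.4422
−0.113·log₂(0.113) = 0.3555
−0.241·log₂(0.241) = 0.4947
−0.235·log₂(0.235) = 0.4910
Sum ≈ 2.2737 → 2.274 bits.

2.274 bits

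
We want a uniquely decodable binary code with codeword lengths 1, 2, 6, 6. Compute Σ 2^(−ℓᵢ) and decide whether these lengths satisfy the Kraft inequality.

0.78125; yes

With common denominator 2^6 = 64: Σ 2^(−ℓᵢ) = 32/64 + 16/64 + 1/64 + 1/64 = 50/64 = 0.78125.
Kraft's inequality requires Σ ≤ 1; here Σ = 0.78125 ≤ 1, so such a prefix code exists.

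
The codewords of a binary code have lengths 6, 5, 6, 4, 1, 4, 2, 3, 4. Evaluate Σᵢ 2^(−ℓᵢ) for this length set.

1.125

With common denominator 2^6 = 64: Σ 2^(−ℓᵢ) = 1/64 + 2/64 + 1/64 + 4/64 + 32/64 + 4/64 + 16/64 + 8/64 + 4/64 = 72/64 = 1.125.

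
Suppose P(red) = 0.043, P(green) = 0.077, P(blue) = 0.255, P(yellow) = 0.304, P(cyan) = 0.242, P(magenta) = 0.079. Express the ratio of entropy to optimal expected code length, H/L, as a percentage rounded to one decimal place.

98.7%

Entropy H = −Σ p log₂ p ≈ 2.2896 bits.
Huffman merges: 43/1000+77/1000→3/25; 79/1000+3/25→199/1000; 199/1000+121/500→441/1000; 51/200+38/125→559/1000; 441/1000+559/1000→1. L = 2319/1000 ≈ 2.3190.
Efficiency = H/L = 2.2896/2.3190 = 98.7%.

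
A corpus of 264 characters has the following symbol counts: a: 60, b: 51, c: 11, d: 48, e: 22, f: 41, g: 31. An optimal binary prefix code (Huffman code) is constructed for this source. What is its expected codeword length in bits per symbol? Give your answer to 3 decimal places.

Probabilities are the counts divided by 264.
Repeatedly combine the two least-probable nodes; the expected code length is the sum of the merged weights.
merge 1/24 + 1/12 → 1/8
merge 31/264 + 1/8 → 8/33
merge 41/264 + 2/11 → 89/264
merge 17/88 + 5/22 → 37/88
merge 8/33 + 89/264 → 51/88
merge 37/88 + 51/88 → 1
L = 1/8 + 8/33 + 89/264 + 37/88 + 51/88 + 1 = 119/44 ≈ 2.705 bits/symbol.

2.705 bits/symbol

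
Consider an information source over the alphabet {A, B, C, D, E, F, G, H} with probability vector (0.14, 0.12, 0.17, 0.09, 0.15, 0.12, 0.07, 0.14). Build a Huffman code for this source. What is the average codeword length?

2.99 bits/symbol

Repeatedly combine the two least-probable nodes; the expected code length is the sum of the merged weights.
merge 7/100 + 9/100 → 4/25
merge 3/25 + 3/25 → 6/25
merge 7/50 + 7/50 → 7/25
merge 3/20 + 4/25 → 31/100
merge 17/100 + 6/25 → 41/100
merge 7/25 + 31/100 → 59/100
merge 41/100 + 59/100 → 1
L = 4/25 + 6/25 + 7/25 + 31/100 + 41/100 + 59/100 + 1 = 299/100 = 2.99 bits/symbol.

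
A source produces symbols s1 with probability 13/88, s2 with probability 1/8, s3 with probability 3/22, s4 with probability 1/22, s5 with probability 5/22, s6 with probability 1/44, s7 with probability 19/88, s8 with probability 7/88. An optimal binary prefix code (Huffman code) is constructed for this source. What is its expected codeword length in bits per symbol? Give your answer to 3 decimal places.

2.773 bits/symbol

Repeatedly combine the two least-probable nodes; the expected code length is the sum of the merged weights.
merge 1/44 + 1/22 → 3/44
merge 3/44 + 7/88 → 13/88
merge 1/8 + 3/22 → 23/88
merge 13/88 + 13/88 → 13/44
merge 19/88 + 5/22 → 39/88
merge 23/88 + 13/44 → 49/88
merge 39/88 + 49/88 → 1
L = 3/44 + 13/88 + 23/88 + 13/44 + 39/88 + 49/88 + 1 = 61/22 ≈ 2.773 bits/symbol.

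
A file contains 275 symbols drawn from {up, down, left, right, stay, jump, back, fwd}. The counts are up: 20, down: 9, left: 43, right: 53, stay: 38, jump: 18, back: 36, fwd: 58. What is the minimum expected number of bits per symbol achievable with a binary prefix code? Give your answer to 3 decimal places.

Probabilities are the counts divided by 275.
Repeatedly combine the two least-probable nodes; the expected code length is the sum of the merged weights.
merge 9/275 + 18/275 → 27/275
merge 4/55 + 27/275 → 47/275
merge 36/275 + 38/275 → 74/275
merge 43/275 + 47/275 → 18/55
merge 53/275 + 58/275 → 111/275
merge 74/275 + 18/55 → 164/275
merge 111/275 + 164/275 → 1
L = 27/275 + 47/275 + 74/275 + 18/55 + 111/275 + 164/275 + 1 = 788/275 ≈ 2.865 bits/symbol.

2.865 bits/symbol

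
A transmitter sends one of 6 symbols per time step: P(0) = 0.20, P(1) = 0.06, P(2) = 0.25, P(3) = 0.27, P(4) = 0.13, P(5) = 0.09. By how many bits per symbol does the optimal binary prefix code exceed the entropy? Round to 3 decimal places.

Entropy H = −Σ p log₂ p ≈ 2.4132 bits.
Huffman merges: 3/50+9/100→3/20; 13/100+3/20→7/25; 1/5+1/4→9/20; 27/100+7/25→11/20; 9/20+11/20→1. L = 243/100 ≈ 2.4300.
L − H = 2.4300 − 2.4132 = 0.017 bits.

0.017 bits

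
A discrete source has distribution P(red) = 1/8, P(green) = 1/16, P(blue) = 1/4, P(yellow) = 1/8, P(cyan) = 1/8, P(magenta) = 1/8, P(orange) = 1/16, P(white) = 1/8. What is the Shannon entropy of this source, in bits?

2.875 bits

Each probability is a power of 1/2, so log₂(1/p) is an integer.
H = Σ p·log₂(1/p) = 1/8·3 + 1/16·4 + 1/4·2 + 1/8·3 + 1/8·3 + 1/8·3 + 1/16·4 + 1/8·3 = 2.875 bits.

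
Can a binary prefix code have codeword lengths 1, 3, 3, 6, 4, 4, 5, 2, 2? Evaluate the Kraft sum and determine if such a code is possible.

1.421875; no

With common denominator 2^6 = 64: Σ 2^(−ℓᵢ) = 32/64 + 8/64 + 8/64 + 1/64 + 4/64 + 4/64 + 2/64 + 16/64 + 16/64 = 91/64 = 1.421875.
Kraft's inequality requires Σ ≤ 1; here Σ = 1.421875 > 1, so no such prefix code exists.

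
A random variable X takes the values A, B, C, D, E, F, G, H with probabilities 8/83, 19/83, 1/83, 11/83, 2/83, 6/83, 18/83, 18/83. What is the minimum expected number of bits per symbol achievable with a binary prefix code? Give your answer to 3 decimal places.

2.687 bits/symbol

Repeatedly combine the two least-probable nodes; the expected code length is the sum of the merged weights.
merge 1/83 + 2/83 → 3/83
merge 3/83 + 6/83 → 9/83
merge 8/83 + 9/83 → 17/83
merge 11/83 + 17/83 → 28/83
merge 18/83 + 18/83 → 36/83
merge 19/83 + 28/83 → 47/83
merge 36/83 + 47/83 → 1
L = 3/83 + 9/83 + 17/83 + 28/83 + 36/83 + 47/83 + 1 = 223/83 ≈ 2.687 bits/symbol.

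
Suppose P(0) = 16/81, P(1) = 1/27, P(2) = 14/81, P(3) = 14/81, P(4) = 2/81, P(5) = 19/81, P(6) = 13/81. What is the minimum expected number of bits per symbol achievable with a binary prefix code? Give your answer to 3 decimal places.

Repeatedly combine the two least-probable nodes; the expected code length is the sum of the merged weights.
merge 2/81 + 1/27 → 5/81
merge 5/81 + 13/81 → 2/9
merge 14/81 + 14/81 → 28/81
merge 16/81 + 2/9 → 34/81
merge 19/81 + 28/81 → 47/81
merge 34/81 + 47/81 → 1
L = 5/81 + 2/9 + 28/81 + 34/81 + 47/81 + 1 = 71/27 ≈ 2.630 bits/symbol.

2.630 bits/symbol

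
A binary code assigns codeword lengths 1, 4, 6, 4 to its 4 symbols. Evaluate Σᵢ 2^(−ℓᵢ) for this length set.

0.640625

With common denominator 2^6 = 64: Σ 2^(−ℓᵢ) = 32/64 + 4/64 + 1/64 + 4/64 = 41/64 = 0.640625.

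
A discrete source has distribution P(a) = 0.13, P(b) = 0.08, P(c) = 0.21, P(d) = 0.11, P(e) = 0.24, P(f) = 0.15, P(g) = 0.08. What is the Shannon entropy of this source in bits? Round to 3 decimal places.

H = −Σ pᵢ log₂ pᵢ.
−0.13·log₂(0.13) = 0.3826
−0.08·log₂(0.08) = 0.2915
−0.21·log₂(0.21) = 0.4728
−0.11·log₂(0.11) = 0.3503
−0.24·log₂(0.24) = 0.4941
−0.15·log₂(0.15) = 0.4105
−0.08·log₂(0.08) = 0.2915
Sum ≈ 2.6935 → 2.693 bits.

2.693 bits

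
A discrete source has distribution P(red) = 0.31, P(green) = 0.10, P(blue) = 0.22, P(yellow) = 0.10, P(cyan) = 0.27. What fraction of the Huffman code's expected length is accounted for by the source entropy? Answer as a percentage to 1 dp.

99.0%

Entropy H = −Σ p log₂ p ≈ 2.1788 bits.
Huffman merges: 1/10+1/10→1/5; 1/5+11/50→21/50; 27/100+31/100→29/50; 21/50+29/50→1. L = 11/5 ≈ 2.2000.
Efficiency = H/L = 2.1788/2.2000 = 99.0%.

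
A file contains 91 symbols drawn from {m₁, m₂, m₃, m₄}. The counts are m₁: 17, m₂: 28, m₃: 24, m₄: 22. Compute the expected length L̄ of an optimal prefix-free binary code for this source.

Probabilities are the counts divided by 91.
Repeatedly combine the two least-probable nodes; the expected code length is the sum of the merged weights.
merge 17/91 + 22/91 → 3/7
merge 24/91 + 4/13 → 4/7
merge 3/7 + 4/7 → 1
L = 3/7 + 4/7 + 1 = 2 bits/symbol.

2 bits/symbol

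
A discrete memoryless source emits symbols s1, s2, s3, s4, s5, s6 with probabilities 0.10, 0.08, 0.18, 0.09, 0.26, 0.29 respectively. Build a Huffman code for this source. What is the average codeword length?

Repeatedly combine the two least-probable nodes; the expected code length is the sum of the merged weights.
merge 2/25 + 9/100 → 17/100
merge 1/10 + 17/100 → 27/100
merge 9/50 + 13/50 → 11/25
merge 27/100 + 29/100 → 14/25
merge 11/25 + 14/25 → 1
L = 17/100 + 27/100 + 11/25 + 14/25 + 1 = 61/25 = 2.44 bits/symbol.

2.44 bits/symbol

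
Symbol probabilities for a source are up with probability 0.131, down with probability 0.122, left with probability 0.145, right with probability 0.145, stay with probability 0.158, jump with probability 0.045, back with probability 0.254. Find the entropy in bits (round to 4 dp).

H = −Σ pᵢ log₂ pᵢ.
−0.131·log₂(0.131) = 0.3841
−0.122·log₂(0.122) = 0.3703
−0.145·log₂(0.145) = 0.4040
−0.145·log₂(0.145) = 0.4040
−0.158·log₂(0.158) = 0.4206
−0.045·log₂(0.045) = 0.2013
−0.254·log₂(0.254) = 0.5022
Sum ≈ 2.6864 → 2.6864 bits.

2.6864 bits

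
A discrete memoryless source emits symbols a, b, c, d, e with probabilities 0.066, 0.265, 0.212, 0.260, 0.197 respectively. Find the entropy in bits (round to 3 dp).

2.208 bits

H = −Σ pᵢ log₂ pᵢ.
−0.066·log₂(0.066) = 0.2588
−0.265·log₂(0.265) = 0.5077
−0.212·log₂(0.212) = 0.4744
−0.260·log₂(0.260) = 0.5053
−0.197·log₂(0.197) = 0.4617
Sum ≈ 2.2080 → 2.208 bits.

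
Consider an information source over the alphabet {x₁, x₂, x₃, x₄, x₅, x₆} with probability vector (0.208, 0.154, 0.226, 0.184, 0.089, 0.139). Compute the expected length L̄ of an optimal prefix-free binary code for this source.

2.566 bits/symbol

Repeatedly combine the two least-probable nodes; the expected code length is the sum of the merged weights.
merge 89/1000 + 139/1000 → 57/250
merge 77/500 + 23/125 → 169/500
merge 26/125 + 113/500 → 217/500
merge 57/250 + 169/500 → 283/500
merge 217/500 + 283/500 → 1
L = 57/250 + 169/500 + 217/500 + 283/500 + 1 = 1283/500 = 2.566 bits/symbol.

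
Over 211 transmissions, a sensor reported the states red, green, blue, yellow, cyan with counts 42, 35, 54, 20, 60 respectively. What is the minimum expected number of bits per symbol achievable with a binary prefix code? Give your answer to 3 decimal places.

2.261 bits/symbol

Probabilities are the counts divided by 211.
Repeatedly combine the two least-probable nodes; the expected code length is the sum of the merged weights.
merge 20/211 + 35/211 → 55/211
merge 42/211 + 54/211 → 96/211
merge 55/211 + 60/211 → 115/211
merge 96/211 + 115/211 → 1
L = 55/211 + 96/211 + 115/211 + 1 = 477/211 ≈ 2.261 bits/symbol.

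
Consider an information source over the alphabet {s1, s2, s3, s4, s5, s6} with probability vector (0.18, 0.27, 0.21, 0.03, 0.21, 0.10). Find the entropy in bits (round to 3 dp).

H = −Σ pᵢ log₂ pᵢ.
−0.18·log₂(0.18) = 0.4453
−0.27·log₂(0.27) = 0.5100
−0.21·log₂(0.21) = 0.4728
−0.03·log₂(0.03) = 0.1518
−0.21·log₂(0.21) = 0.4728
−0.10·log₂(0.10) = 0.3322
Sum ≈ 2.3849 → 2.385 bits.

2.385 bits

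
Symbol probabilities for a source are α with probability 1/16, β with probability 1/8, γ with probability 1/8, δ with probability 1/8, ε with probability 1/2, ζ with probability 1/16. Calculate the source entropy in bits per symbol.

Each probability is a power of 1/2, so log₂(1/p) is an integer.
H = Σ p·log₂(1/p) = 1/16·4 + 1/8·3 + 1/8·3 + 1/8·3 + 1/2·1 + 1/16·4 = 2.125 bits.

2.125 bits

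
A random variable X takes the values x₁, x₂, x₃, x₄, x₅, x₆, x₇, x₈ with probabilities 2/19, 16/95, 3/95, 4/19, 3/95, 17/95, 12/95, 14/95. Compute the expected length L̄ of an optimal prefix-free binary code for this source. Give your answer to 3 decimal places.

Repeatedly combine the two least-probable nodes; the expected code length is the sum of the merged weights.
merge 3/95 + 3/95 → 6/95
merge 6/95 + 2/19 → 16/95
merge 12/95 + 14/95 → 26/95
merge 16/95 + 16/95 → 32/95
merge 17/95 + 4/19 → 37/95
merge 26/95 + 32/95 → 58/95
merge 37/95 + 58/95 → 1
L = 6/95 + 16/95 + 26/95 + 32/95 + 37/95 + 58/95 + 1 = 54/19 ≈ 2.842 bits/symbol.

2.842 bits/symbol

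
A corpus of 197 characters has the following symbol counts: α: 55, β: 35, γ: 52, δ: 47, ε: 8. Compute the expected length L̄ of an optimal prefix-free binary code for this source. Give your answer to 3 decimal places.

Probabilities are the counts divided by 197.
Repeatedly combine the two least-probable nodes; the expected code length is the sum of the merged weights.
merge 8/197 + 35/197 → 43/197
merge 43/197 + 47/197 → 90/197
merge 52/197 + 55/197 → 107/197
merge 90/197 + 107/197 → 1
L = 43/197 + 90/197 + 107/197 + 1 = 437/197 ≈ 2.218 bits/symbol.

2.218 bits/symbol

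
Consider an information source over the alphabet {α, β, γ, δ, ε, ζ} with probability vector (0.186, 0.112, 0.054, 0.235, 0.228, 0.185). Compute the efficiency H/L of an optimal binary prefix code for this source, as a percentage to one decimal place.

97.7%

Entropy H = −Σ p log₂ p ≈ 2.4601 bits.
Huffman merges: 27/500+14/125→83/500; 83/500+37/200→351/1000; 93/500+57/250→207/500; 47/200+351/1000→293/500; 207/500+293/500→1. L = 2517/1000 ≈ 2.5170.
Efficiency = H/L = 2.4601/2.5170 = 97.7%.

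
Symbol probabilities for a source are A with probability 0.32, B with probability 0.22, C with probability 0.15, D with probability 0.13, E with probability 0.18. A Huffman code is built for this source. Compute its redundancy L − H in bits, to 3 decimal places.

0.035 bits

Entropy H = −Σ p log₂ p ≈ 2.2451 bits.
Huffman merges: 13/100+3/20→7/25; 9/50+11/50→2/5; 7/25+8/25→3/5; 2/5+3/5→1. L = 57/25 ≈ 2.2800.
L − H = 2.2800 − 2.2451 = 0.035 bits.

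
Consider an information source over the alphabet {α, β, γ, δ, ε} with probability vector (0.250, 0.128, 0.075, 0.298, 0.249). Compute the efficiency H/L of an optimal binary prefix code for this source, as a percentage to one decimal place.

Entropy H = −Σ p log₂ p ≈ 2.1798 bits.
Huffman merges: 3/40+16/125→203/1000; 203/1000+249/1000→113/250; 1/4+149/500→137/250; 113/250+137/250→1. L = 2203/1000 ≈ 2.2030.
Efficiency = H/L = 2.1798/2.2030 = 98.9%.

98.9%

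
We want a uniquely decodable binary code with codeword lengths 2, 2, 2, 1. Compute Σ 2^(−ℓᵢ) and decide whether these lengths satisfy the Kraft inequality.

With common denominator 2^2 = 4: Σ 2^(−ℓᵢ) = 1/4 + 1/4 + 1/4 + 2/4 = 5/4 = 1.25.
Kraft's inequality requires Σ ≤ 1; here Σ = 1.25 > 1, so no such prefix code exists.

1.25; no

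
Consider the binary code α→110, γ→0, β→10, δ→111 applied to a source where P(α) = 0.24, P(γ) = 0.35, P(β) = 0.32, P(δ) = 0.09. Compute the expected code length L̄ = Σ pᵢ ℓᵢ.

L̄ = Σ pᵢ·ℓᵢ = 0.24·3 + 0.35·1 + 0.32·2 + 0.09·3 = 1.98 bits/symbol.

1.98 bits/symbol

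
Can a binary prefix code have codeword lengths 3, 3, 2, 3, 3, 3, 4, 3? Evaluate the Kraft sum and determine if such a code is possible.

1.0625; no

With common denominator 2^4 = 16: Σ 2^(−ℓᵢ) = 2/16 + 2/16 + 4/16 + 2/16 + 2/16 + 2/16 + 1/16 + 2/16 = 17/16 = 1.0625.
Kraft's inequality requires Σ ≤ 1; here Σ = 1.0625 > 1, so no such prefix code exists.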